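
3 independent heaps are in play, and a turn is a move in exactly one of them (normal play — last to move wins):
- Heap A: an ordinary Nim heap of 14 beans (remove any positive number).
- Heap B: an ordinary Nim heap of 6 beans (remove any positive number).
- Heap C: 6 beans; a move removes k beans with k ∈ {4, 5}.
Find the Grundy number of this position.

9

Heap A is a plain Nim heap of size 14, so its Grundy value is 14.
Heap B is a plain Nim heap of size 6, so its Grundy value is 6.
For heap C, compute g(0), g(1), … with moves {4, 5}:
k:     0  1  2  3  4  5  6
g(k):  0  0  0  0  1  1  1
So g(6) = 1.
The value of a disjunctive sum is the nim-sum of the parts.
Combined value = 14 ⊕ 6 ⊕ 1 = 9.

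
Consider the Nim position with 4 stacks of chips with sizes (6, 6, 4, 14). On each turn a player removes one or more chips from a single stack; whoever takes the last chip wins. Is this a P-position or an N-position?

N-position

Compute the nim-sum pairwise:
6 ⊕ 6 = 0
0 ⊕ 4 = 4
4 ⊕ 14 = 10
The nim-sum is 10 ≠ 0, so this is an N-position: the player to move can win.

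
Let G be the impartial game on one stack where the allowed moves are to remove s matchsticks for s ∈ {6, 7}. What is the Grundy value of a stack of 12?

2

Build the Grundy sequence with g(k) = mex{g(k−s) : s ∈ {6, 7}, s ≤ k}:
k:     0  1  2  3  4  5  6  7  8  9 10 11 12
g(k):  0  0  0  0  0  0  1  1  1  1  1  1  2
So g(12) = 2.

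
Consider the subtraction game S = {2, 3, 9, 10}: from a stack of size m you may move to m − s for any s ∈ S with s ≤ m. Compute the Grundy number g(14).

Compute g(0), g(1), … for moves {2, 3, 9, 10}:
g(0) = mex{} = 0
g(1) = mex{} = 0
g(2) = mex{0} = 1
g(3) = mex{0} = 1
g(4) = mex{0,1} = 2
g(5) = mex{1} = 0
g(6) = mex{1,2} = 0
g(7) = mex{0,2} = 1
g(8) = mex{0} = 1
g(9) = mex{0,1} = 2
g(10) = mex{0,1} = 2
g(11) = mex{0,1,2} = 3
g(12) = mex{1,2} = 0
g(13) = mex{1,2,3} = 0
g(14) = mex{0,2,3} = 1
So g(14) = 1.

1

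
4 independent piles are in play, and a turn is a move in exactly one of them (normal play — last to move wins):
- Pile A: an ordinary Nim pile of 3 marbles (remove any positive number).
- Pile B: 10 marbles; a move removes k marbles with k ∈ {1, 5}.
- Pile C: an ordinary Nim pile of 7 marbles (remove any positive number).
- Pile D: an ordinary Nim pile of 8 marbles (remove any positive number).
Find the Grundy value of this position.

12

Pile A is a plain Nim pile of size 3, so its Grundy value is 3.
Build the Grundy sequence for pile B with g(k) = mex{g(k−s) : s ∈ {1, 5}, s ≤ k}:
k:     0  1  2  3  4  5  6  7  8  9 10
g(k):  0  1  0  1  0  1  0  1  0  1  0
So g(10) = 0.
Pile C is a plain Nim pile of size 7, so its Grundy value is 7.
Pile D is a plain Nim pile of size 8, so its Grundy value is 8.
The value of a disjunctive sum is the nim-sum of the parts.
Combined value = 3 XOR 0 XOR 7 XOR 8 = 12.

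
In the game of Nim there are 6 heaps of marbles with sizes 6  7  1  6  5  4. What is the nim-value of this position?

In binary:
  110  (6)
  111  (7)
  001  (1)
  110  (6)
  101  (5)
  100  (4)
  ---
  111  (7)

7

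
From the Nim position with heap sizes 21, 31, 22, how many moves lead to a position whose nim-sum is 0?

Compute the nim-sum pairwise:
21 ⊕ 31 = 10
10 ⊕ 22 = 28
The overall nim-sum is X = 28. A heap of size p has a winning move iff p XOR X < p (reduce it to p XOR X).
  21: 21 XOR 28 = 9 < 21 — winning move (to 9).
  31: 31 XOR 28 = 3 < 31 — winning move (to 3).
  22: 22 XOR 28 = 10 < 22 — winning move (to 10).
That gives 3 winning moves.

3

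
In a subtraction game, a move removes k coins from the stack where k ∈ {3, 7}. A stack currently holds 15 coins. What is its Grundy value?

1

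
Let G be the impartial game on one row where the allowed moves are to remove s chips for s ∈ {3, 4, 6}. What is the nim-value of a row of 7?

Compute g(0), g(1), … for moves {3, 4, 6}:
k:     0  1  2  3  4  5  6  7
g(k):  0  0  0  1  1  1  2  2
So g(7) = 2.

2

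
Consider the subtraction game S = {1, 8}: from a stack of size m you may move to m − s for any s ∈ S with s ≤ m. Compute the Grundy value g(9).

0

Grundy values for subtraction set {1, 8}:
g(0) = mex{} = 0
g(1) = mex{0} = 1
g(2) = mex{1} = 0
g(3) = mex{0} = 1
g(4) = mex{1} = 0
g(5) = mex{0} = 1
g(6) = mex{1} = 0
g(7) = mex{0} = 1
g(8) = mex{0,1} = 2
g(9) = mex{1,2} = 0
So g(9) = 0.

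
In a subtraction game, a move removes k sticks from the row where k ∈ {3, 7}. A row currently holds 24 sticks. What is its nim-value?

Build the Grundy sequence with g(k) = mex{g(k−s) : s ∈ {3, 7}, s ≤ k}:
k:     0  1  2  3  4  5  6  7  8  9 10 11 12 13 14 15 16 17 18 19 20 21 22 23 24
g(k):  0  0  0  1  1  1  0  2  2  1  0  0  0  1  1  1  0  2  2  1  0  0  0  1  1
So g(24) = 1.

1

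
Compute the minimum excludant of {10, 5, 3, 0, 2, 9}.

1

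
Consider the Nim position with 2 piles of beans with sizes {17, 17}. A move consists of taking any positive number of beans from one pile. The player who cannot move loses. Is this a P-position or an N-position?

Compute the nim-sum pairwise:
17 ^ 17 = 0
The nim-sum is 0, so this is a P-position: the player to move is in a losing position under optimal play.

P-position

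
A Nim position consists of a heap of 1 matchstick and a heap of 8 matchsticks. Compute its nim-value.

9

Compute the nim-sum pairwise:
1 ^ 8 = 9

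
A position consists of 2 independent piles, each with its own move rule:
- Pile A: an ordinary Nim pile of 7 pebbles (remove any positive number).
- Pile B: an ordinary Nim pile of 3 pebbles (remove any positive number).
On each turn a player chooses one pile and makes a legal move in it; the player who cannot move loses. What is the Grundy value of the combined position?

Pile A is a plain Nim pile of size 7, so its Grundy value is 7.
Pile B is a plain Nim pile of size 3, so its Grundy value is 3.
The value of a disjunctive sum is the nim-sum of the parts.
Combined value = 7 ⊕ 3 = 4.

4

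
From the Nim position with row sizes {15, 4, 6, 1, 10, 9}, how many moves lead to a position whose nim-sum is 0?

3

Nim-sum: 15 XOR 4 XOR 6 XOR 1 XOR 10 XOR 9 = 15.
The overall nim-sum is X = 15. A row of size p has a winning move iff p XOR X < p (reduce it to p XOR X).
  15: 15 XOR 15 = 0 < 15 — winning move (to 0).
  4: 4 XOR 15 = 11 ≥ 4 — no move.
  6: 6 XOR 15 = 9 ≥ 6 — no move.
  1: 1 XOR 15 = 14 ≥ 1 — no move.
  10: 10 XOR 15 = 5 < 10 — winning move (to 5).
  9: 9 XOR 15 = 6 < 9 — winning move (to 6).
That gives 3 winning moves.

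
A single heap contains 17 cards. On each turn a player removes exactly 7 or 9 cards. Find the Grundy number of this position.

Build the Grundy sequence with g(k) = mex{g(k−s) : s ∈ {7, 9}, s ≤ k}:
k:     0  1  2  3  4  5  6  7  8  9 10 11 12 13 14 15 16 17
g(k):  0  0  0  0  0  0  0  1  1  1  1  1  1  1  2  2  0  0
So g(17) = 0.

0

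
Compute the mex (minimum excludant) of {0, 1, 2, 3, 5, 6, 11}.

The values 0, 1, 2, 3 are all present; 4 is the first non-negative integer missing from the set.

4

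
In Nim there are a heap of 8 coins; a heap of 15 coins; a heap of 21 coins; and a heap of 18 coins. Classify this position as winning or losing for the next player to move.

Compute the nim-sum pairwise:
8 ⊕ 15 = 7
7 ⊕ 21 = 18
18 ⊕ 18 = 0
The nim-sum is 0, so this is a P-position: the player to move is in a losing position under optimal play.

Losing position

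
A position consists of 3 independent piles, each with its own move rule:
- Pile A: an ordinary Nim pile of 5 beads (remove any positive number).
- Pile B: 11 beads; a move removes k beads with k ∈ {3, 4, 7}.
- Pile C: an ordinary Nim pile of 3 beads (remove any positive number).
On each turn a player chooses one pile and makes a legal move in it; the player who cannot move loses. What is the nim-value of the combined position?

Pile A is a plain Nim pile of size 5, so its Grundy value is 5.
Grundy values for pile B (subtraction set {3, 4, 7}):
k:     0  1  2  3  4  5  6  7  8  9 10 11
g(k):  0  0  0  1  1  1  2  2  2  3  0  0
So g(11) = 0.
Pile C is a plain Nim pile of size 3, so its Grundy value is 3.
The value of a disjunctive sum is the nim-sum of the parts.
Combined value = 5 ⊕ 0 ⊕ 3 = 6.

6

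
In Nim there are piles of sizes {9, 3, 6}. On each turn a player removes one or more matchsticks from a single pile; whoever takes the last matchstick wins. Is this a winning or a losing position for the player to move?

Compute the nim-sum pairwise:
9 ^ 3 = 10
10 ^ 6 = 12
The nim-sum is 12 ≠ 0, so this is an N-position: the player to move can win.

Winning position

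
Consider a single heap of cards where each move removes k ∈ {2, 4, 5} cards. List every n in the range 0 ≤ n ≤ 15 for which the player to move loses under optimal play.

Build the Grundy sequence with g(k) = mex{g(k−s) : s ∈ {2, 4, 5}, s ≤ k}:
k:     0  1  2  3  4  5  6  7  8  9 10 11 12 13 14 15
g(k):  0  0  1  1  2  2  3  0  0  1  1  2  2  3  0  0
The P-positions (g = 0) in 0..15 are 0, 1, 7, 8, 14, 15.

0, 1, 7, 8, 14, 15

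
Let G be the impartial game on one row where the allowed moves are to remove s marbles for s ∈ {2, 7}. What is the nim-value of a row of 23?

0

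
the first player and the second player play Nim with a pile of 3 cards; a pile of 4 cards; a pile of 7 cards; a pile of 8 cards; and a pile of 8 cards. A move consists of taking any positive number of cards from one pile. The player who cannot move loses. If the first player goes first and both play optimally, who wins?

Nim-sum: 3 ⊕ 4 ⊕ 7 ⊕ 8 ⊕ 8 = 0.
The nim-sum is 0, so this is a P-position: the player to move is in a losing position under optimal play; the first player is about to move from it and so loses — the second player wins.

the second player wins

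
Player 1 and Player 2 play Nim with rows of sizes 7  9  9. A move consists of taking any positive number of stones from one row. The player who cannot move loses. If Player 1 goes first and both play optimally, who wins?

Player 1 wins

Write each in binary and XOR column by column:
  0111  (7)
  1001  (9)
  1001  (9)
  ----
  0111  (7)
The nim-sum is 7 ≠ 0, so this is an N-position: the player to move can win; Player 1 has a winning move.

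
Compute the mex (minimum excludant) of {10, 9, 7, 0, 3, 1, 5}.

2

The values 0, 1 are all present; 2 is the first non-negative integer missing from the set.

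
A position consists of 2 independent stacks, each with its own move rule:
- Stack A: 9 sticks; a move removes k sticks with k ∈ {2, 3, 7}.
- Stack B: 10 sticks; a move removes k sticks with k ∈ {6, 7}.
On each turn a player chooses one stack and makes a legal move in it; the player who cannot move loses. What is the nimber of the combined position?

3

Build the Grundy sequence for stack A with g(k) = mex{g(k−s) : s ∈ {2, 3, 7}, s ≤ k}:
k:     0  1  2  3  4  5  6  7  8  9
g(k):  0  0  1  1  2  0  0  1  1  2
So g(9) = 2.
For stack B, compute g(0), g(1), … with moves {6, 7}:
k:     0  1  2  3  4  5  6  7  8  9 10
g(k):  0  0  0  0  0  0  1  1  1  1  1
So g(10) = 1.
The value of a disjunctive sum is the nim-sum of the parts.
Combined value = 2 XOR 1 = 3.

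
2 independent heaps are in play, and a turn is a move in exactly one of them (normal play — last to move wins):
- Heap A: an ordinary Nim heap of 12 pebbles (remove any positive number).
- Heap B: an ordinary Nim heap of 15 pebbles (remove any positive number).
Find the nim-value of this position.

3

Heap A is a plain Nim heap of size 12, so its Grundy value is 12.
Heap B is a plain Nim heap of size 15, so its Grundy value is 15.
The value of a disjunctive sum is the nim-sum of the parts.
Combined value = 12 XOR 15 = 3.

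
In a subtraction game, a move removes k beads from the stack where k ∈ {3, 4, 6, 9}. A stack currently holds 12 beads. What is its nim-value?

Build the Grundy sequence with g(k) = mex{g(k−s) : s ∈ {3, 4, 6, 9}, s ≤ k}:
g(0) = mex{} = 0
g(1) = mex{} = 0
g(2) = mex{} = 0
g(3) = mex{0} = 1
g(4) = mex{0} = 1
g(5) = mex{0} = 1
g(6) = mex{0,1} = 2
g(7) = mex{0,1} = 2
g(8) = mex{0,1} = 2
g(9) = mex{0,1,2} = 3
g(10) = mex{0,1,2} = 3
g(11) = mex{0,1,2} = 3
g(12) = mex{1,2,3} = 0
So g(12) = 0.

0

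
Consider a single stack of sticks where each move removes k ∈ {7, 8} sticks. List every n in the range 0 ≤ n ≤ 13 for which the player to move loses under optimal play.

0, 1, 2, 3, 4, 5, 6

Build the Grundy sequence with g(k) = mex{g(k−s) : s ∈ {7, 8}, s ≤ k}:
k:     0  1  2  3  4  5  6  7  8  9 10 11 12 13
g(k):  0  0  0  0  0  0  0  1  1  1  1  1  1  1
The P-positions (g = 0) in 0..13 are 0, 1, 2, 3, 4, 5, 6.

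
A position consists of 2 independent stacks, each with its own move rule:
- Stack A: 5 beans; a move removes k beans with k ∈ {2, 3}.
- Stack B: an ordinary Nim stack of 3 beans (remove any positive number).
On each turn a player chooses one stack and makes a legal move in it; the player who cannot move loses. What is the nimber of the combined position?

For stack A, compute g(0), g(1), … with moves {2, 3}:
g(0) = mex{} = 0
g(1) = mex{} = 0
g(2) = mex{0} = 1
g(3) = mex{0} = 1
g(4) = mex{0,1} = 2
g(5) = mex{1} = 0
So g(5) = 0.
Stack B is a plain Nim stack of size 3, so its Grundy value is 3.
The value of a disjunctive sum is the nim-sum of the parts.
Combined value = 0 ⊕ 3 = 3.

3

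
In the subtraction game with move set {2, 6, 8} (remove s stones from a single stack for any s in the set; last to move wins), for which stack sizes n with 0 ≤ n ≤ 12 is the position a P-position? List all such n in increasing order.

Compute g(0), g(1), … for moves {2, 6, 8}:
g(0) = mex{} = 0
g(1) = mex{} = 0
g(2) = mex{0} = 1
g(3) = mex{0} = 1
g(4) = mex{1} = 0
g(5) = mex{1} = 0
g(6) = mex{0} = 1
g(7) = mex{0} = 1
g(8) = mex{0,1} = 2
g(9) = mex{0,1} = 2
g(10) = mex{0,1,2} = 3
g(11) = mex{0,1,2} = 3
g(12) = mex{0,1,3} = 2
The P-positions (g = 0) in 0..12 are 0, 1, 4, 5.

0, 1, 4, 5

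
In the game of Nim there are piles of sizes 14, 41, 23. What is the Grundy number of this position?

48

Nim-sum: 14 ^ 41 ^ 23 = 48.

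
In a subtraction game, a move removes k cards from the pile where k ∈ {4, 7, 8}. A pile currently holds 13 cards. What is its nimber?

0

Compute g(0), g(1), … for moves {4, 7, 8}:
k:     0  1  2  3  4  5  6  7  8  9 10 11 12 13
g(k):  0  0  0  0  1  1  1  1  2  2  2  2  0  0
So g(13) = 0.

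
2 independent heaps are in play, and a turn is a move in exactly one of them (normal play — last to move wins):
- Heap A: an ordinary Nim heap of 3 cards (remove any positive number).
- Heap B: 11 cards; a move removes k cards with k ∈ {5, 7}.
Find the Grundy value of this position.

Heap A is a plain Nim heap of size 3, so its Grundy value is 3.
Build the Grundy sequence for heap B with g(k) = mex{g(k−s) : s ∈ {5, 7}, s ≤ k}:
g(0) = mex{} = 0
g(1) = mex{} = 0
g(2) = mex{} = 0
g(3) = mex{} = 0
g(4) = mex{} = 0
g(5) = mex{0} = 1
g(6) = mex{0} = 1
g(7) = mex{0} = 1
g(8) = mex{0} = 1
g(9) = mex{0} = 1
g(10) = mex{0,1} = 2
g(11) = mex{0,1} = 2
So g(11) = 2.
The value of a disjunctive sum is the nim-sum of the parts.
Combined value = 3 XOR 2 = 1.

1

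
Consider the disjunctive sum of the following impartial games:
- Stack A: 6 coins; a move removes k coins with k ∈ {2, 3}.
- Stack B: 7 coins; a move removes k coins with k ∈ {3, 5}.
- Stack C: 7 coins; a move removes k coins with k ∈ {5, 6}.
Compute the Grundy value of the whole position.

3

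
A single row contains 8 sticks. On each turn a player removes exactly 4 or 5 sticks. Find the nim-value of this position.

Compute g(0), g(1), … for moves {4, 5}:
k:     0  1  2  3  4  5  6  7  8
g(k):  0  0  0  0  1  1  1  1  2
So g(8) = 2.

2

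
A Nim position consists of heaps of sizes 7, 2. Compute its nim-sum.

Compute the nim-sum pairwise:
7 ⊕ 2 = 5

5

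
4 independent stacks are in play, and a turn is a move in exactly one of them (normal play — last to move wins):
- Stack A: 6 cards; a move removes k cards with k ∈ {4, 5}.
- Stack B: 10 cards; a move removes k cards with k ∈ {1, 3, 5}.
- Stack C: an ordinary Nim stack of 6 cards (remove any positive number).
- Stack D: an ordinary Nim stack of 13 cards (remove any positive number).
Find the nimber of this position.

Grundy values for stack A (subtraction set {4, 5}):
k:     0  1  2  3  4  5  6
g(k):  0  0  0  0  1  1  1
So g(6) = 1.
Build the Grundy sequence for stack B with g(k) = mex{g(k−s) : s ∈ {1, 3, 5}, s ≤ k}:
g(0) = mex{} = 0
g(1) = mex{0} = 1
g(2) = mex{1} = 0
g(3) = mex{0} = 1
g(4) = mex{1} = 0
g(5) = mex{0} = 1
g(6) = mex{1} = 0
g(7) = mex{0} = 1
g(8) = mex{1} = 0
g(9) = mex{0} = 1
g(10) = mex{1} = 0
So g(10) = 0.
Stack C is a plain Nim stack of size 6, so its Grundy value is 6.
Stack D is a plain Nim stack of size 13, so its Grundy value is 13.
By the Sprague-Grundy theorem, the Grundy value of a sum of independent games is the XOR of the component values.
Combined value = 1 ⊕ 0 ⊕ 6 ⊕ 13 = 10.

10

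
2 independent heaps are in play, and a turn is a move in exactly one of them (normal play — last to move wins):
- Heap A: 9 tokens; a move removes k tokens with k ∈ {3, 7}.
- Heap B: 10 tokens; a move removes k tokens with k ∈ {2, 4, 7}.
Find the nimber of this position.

3

Build the Grundy sequence for heap A with g(k) = mex{g(k−s) : s ∈ {3, 7}, s ≤ k}:
k:     0  1  2  3  4  5  6  7  8  9
g(k):  0  0  0  1  1  1  0  2  2  1
So g(9) = 1.
For heap B, compute g(0), g(1), … with moves {2, 4, 7}:
g(0) = mex{} = 0
g(1) = mex{} = 0
g(2) = mex{0} = 1
g(3) = mex{0} = 1
g(4) = mex{0,1} = 2
g(5) = mex{0,1} = 2
g(6) = mex{1,2} = 0
g(7) = mex{0,1,2} = 3
g(8) = mex{0,2} = 1
g(9) = mex{1,2,3} = 0
g(10) = mex{0,1} = 2
So g(10) = 2.
The value of a disjunctive sum is the nim-sum of the parts.
Combined value = 1 XOR 2 = 3.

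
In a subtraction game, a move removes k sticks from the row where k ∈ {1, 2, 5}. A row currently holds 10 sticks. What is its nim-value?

1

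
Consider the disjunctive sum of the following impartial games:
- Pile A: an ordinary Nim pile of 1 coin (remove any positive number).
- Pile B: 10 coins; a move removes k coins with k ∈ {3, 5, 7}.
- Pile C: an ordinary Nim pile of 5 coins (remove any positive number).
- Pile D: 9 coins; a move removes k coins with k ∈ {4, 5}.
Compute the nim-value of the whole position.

4

Pile A is a plain Nim pile of size 1, so its Grundy value is 1.
Grundy values for pile B (subtraction set {3, 5, 7}):
g(0) = mex{} = 0
g(1) = mex{} = 0
g(2) = mex{} = 0
g(3) = mex{0} = 1
g(4) = mex{0} = 1
g(5) = mex{0} = 1
g(6) = mex{0,1} = 2
g(7) = mex{0,1} = 2
g(8) = mex{0,1} = 2
g(9) = mex{0,1,2} = 3
g(10) = mex{1,2} = 0
So g(10) = 0.
Pile C is a plain Nim pile of size 5, so its Grundy value is 5.
Grundy values for pile D (subtraction set {4, 5}):
g(0) = mex{} = 0
g(1) = mex{} = 0
g(2) = mex{} = 0
g(3) = mex{} = 0
g(4) = mex{0} = 1
g(5) = mex{0} = 1
g(6) = mex{0} = 1
g(7) = mex{0} = 1
g(8) = mex{0,1} = 2
g(9) = mex{1} = 0
So g(9) = 0.
By the Sprague-Grundy theorem, the Grundy value of a sum of independent games is the XOR of the component values.
Combined value = 1 ⊕ 0 ⊕ 5 ⊕ 0 = 4.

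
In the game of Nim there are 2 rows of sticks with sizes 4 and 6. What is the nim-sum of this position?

2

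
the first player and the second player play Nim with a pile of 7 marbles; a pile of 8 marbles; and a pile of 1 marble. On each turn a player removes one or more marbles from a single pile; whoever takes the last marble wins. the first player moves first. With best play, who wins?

Nim-sum: 7 ⊕ 8 ⊕ 1 = 14.
The nim-sum is 14 ≠ 0, so this is an N-position: the player to move can win; the first player has a winning move.

the first player wins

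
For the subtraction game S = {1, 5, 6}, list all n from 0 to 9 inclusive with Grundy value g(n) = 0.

0, 2, 4

Build the Grundy sequence with g(k) = mex{g(k−s) : s ∈ {1, 5, 6}, s ≤ k}:
k:     0  1  2  3  4  5  6  7  8  9
g(k):  0  1  0  1  0  1  2  3  2  3
The P-positions (g = 0) in 0..9 are 0, 2, 4.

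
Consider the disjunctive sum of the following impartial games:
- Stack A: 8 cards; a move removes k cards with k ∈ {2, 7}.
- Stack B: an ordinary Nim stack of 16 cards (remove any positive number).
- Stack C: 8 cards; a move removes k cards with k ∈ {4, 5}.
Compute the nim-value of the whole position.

16

Grundy values for stack A (subtraction set {2, 7}):
k:     0  1  2  3  4  5  6  7  8
g(k):  0  0  1  1  0  0  1  1  2
So g(8) = 2.
Stack B is a plain Nim stack of size 16, so its Grundy value is 16.
Grundy values for stack C (subtraction set {4, 5}):
g(0) = mex{} = 0
g(1) = mex{} = 0
g(2) = mex{} = 0
g(3) = mex{} = 0
g(4) = mex{0} = 1
g(5) = mex{0} = 1
g(6) = mex{0} = 1
g(7) = mex{0} = 1
g(8) = mex{0,1} = 2
So g(8) = 2.
The value of a disjunctive sum is the nim-sum of the parts.
Combined value = 2 ⊕ 16 ⊕ 2 = 16.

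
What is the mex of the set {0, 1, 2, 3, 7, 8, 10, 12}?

4

The values 0, 1, 2, 3 are all present; 4 is the first non-negative integer missing from the set.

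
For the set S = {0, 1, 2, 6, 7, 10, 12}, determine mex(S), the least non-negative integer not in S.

3

The values 0, 1, 2 are all present; 3 is the first non-negative integer missing from the set.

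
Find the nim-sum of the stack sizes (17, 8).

25

Compute the nim-sum pairwise:
17 XOR 8 = 25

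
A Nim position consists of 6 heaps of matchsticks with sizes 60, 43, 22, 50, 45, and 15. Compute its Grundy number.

17

In binary:
  111100  (60)
  101011  (43)
  010110  (22)
  110010  (50)
  101101  (45)
  001111  (15)
  ------
  010001  (17)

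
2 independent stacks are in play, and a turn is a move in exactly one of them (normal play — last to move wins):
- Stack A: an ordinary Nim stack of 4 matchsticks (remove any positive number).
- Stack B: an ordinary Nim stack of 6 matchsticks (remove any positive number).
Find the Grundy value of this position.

2

Stack A is a plain Nim stack of size 4, so its Grundy value is 4.
Stack B is a plain Nim stack of size 6, so its Grundy value is 6.
The value of a disjunctive sum is the nim-sum of the parts.
Combined value = 4 ⊕ 6 = 2.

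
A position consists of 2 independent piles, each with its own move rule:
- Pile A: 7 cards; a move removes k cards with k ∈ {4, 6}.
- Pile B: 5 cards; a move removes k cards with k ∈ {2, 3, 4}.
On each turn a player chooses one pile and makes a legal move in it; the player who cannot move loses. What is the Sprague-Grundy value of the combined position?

For pile A, compute g(0), g(1), … with moves {4, 6}:
g(0) = mex{} = 0
g(1) = mex{} = 0
g(2) = mex{} = 0
g(3) = mex{} = 0
g(4) = mex{0} = 1
g(5) = mex{0} = 1
g(6) = mex{0} = 1
g(7) = mex{0} = 1
So g(7) = 1.
Grundy values for pile B (subtraction set {2, 3, 4}):
k:     0  1  2  3  4  5
g(k):  0  0  1  1  2  2
So g(5) = 2.
The value of a disjunctive sum is the nim-sum of the parts.
Combined value = 1 ⊕ 2 = 3.

3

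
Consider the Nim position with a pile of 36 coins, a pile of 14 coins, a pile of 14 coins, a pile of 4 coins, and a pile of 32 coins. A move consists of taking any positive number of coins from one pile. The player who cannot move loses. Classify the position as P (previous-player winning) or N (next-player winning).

P-position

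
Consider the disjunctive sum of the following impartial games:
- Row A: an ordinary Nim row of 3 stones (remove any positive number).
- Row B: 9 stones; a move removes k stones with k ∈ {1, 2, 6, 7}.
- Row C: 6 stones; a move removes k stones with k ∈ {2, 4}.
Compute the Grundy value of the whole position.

2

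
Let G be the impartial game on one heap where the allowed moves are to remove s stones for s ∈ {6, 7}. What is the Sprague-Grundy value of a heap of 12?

2

Build the Grundy sequence with g(k) = mex{g(k−s) : s ∈ {6, 7}, s ≤ k}:
g(0) = mex{} = 0
g(1) = mex{} = 0
g(2) = mex{} = 0
g(3) = mex{} = 0
g(4) = mex{} = 0
g(5) = mex{} = 0
g(6) = mex{0} = 1
g(7) = mex{0} = 1
g(8) = mex{0} = 1
g(9) = mex{0} = 1
g(10) = mex{0} = 1
g(11) = mex{0} = 1
g(12) = mex{0,1} = 2
So g(12) = 2.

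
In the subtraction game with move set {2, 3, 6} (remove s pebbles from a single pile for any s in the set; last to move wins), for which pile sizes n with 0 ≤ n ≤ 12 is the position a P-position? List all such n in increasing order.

0, 1, 5, 9, 10

Build the Grundy sequence with g(k) = mex{g(k−s) : s ∈ {2, 3, 6}, s ≤ k}:
g(0) = mex{} = 0
g(1) = mex{} = 0
g(2) = mex{0} = 1
g(3) = mex{0} = 1
g(4) = mex{0,1} = 2
g(5) = mex{1} = 0
g(6) = mex{0,1,2} = 3
g(7) = mex{0,2} = 1
g(8) = mex{0,1,3} = 2
g(9) = mex{1,3} = 0
g(10) = mex{1,2} = 0
g(11) = mex{0,2} = 1
g(12) = mex{0,3} = 1
The P-positions (g = 0) in 0..12 are 0, 1, 5, 9, 10.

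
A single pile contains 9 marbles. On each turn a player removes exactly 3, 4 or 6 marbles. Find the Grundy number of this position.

0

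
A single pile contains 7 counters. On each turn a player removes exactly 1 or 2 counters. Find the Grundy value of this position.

1

Build the Grundy sequence with g(k) = mex{g(k−s) : s ∈ {1, 2}, s ≤ k}:
k:     0  1  2  3  4  5  6  7
g(k):  0  1  2  0  1  2  0  1
So g(7) = 1.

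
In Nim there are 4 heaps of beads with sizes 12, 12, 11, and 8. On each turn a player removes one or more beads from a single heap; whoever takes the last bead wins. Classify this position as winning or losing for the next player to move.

Compute the nim-sum pairwise:
12 XOR 12 = 0
0 XOR 11 = 11
11 XOR 8 = 3
The nim-sum is 3 ≠ 0, so this is an N-position: the player to move can win.

Winning position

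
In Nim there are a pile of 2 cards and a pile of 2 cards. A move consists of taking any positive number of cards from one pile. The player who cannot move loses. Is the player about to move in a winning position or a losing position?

Nim-sum: 2 ^ 2 = 0.
The nim-sum is 0, so this is a P-position: the player to move is in a losing position under optimal play.

Losing position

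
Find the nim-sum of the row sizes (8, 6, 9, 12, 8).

3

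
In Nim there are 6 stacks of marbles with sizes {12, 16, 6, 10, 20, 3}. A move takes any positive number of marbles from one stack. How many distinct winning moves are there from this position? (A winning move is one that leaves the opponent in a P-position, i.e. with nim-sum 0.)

3

Nim-sum: 12 XOR 16 XOR 6 XOR 10 XOR 20 XOR 3 = 7.
The overall nim-sum is X = 7. A stack of size p has a winning move iff p XOR X < p (reduce it to p XOR X).
  12: 12 XOR 7 = 11 < 12 — winning move (to 11).
  16: 16 XOR 7 = 23 ≥ 16 — no move.
  6: 6 XOR 7 = 1 < 6 — winning move (to 1).
  10: 10 XOR 7 = 13 ≥ 10 — no move.
  20: 20 XOR 7 = 19 < 20 — winning move (to 19).
  3: 3 XOR 7 = 4 ≥ 3 — no move.
That gives 3 winning moves.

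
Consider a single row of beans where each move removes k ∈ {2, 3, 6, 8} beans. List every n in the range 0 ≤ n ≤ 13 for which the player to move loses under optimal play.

0, 1, 5, 10

Compute g(0), g(1), … for moves {2, 3, 6, 8}:
g(0) = mex{} = 0
g(1) = mex{} = 0
g(2) = mex{0} = 1
g(3) = mex{0} = 1
g(4) = mex{0,1} = 2
g(5) = mex{1} = 0
g(6) = mex{0,1,2} = 3
g(7) = mex{0,2} = 1
g(8) = mex{0,1,3} = 2
g(9) = mex{0,1,3} = 2
g(10) = mex{1,2} = 0
g(11) = mex{0,1,2} = 3
g(12) = mex{0,2,3} = 1
g(13) = mex{0,1,3} = 2
The P-positions (g = 0) in 0..13 are 0, 1, 5, 10.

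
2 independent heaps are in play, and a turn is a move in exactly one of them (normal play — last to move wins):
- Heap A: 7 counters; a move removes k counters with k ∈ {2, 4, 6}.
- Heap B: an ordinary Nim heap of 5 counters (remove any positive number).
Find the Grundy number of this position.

6

Build the Grundy sequence for heap A with g(k) = mex{g(k−s) : s ∈ {2, 4, 6}, s ≤ k}:
g(0) = mex{} = 0
g(1) = mex{} = 0
g(2) = mex{0} = 1
g(3) = mex{0} = 1
g(4) = mex{0,1} = 2
g(5) = mex{0,1} = 2
g(6) = mex{0,1,2} = 3
g(7) = mex{0,1,2} = 3
So g(7) = 3.
Heap B is a plain Nim heap of size 5, so its Grundy value is 5.
By the Sprague-Grundy theorem, the Grundy value of a sum of independent games is the XOR of the component values.
Combined value = 3 ⊕ 5 = 6.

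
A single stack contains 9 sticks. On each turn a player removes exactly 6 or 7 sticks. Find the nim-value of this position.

1

Build the Grundy sequence with g(k) = mex{g(k−s) : s ∈ {6, 7}, s ≤ k}:
k:     0  1  2  3  4  5  6  7  8  9
g(k):  0  0  0  0  0  0  1  1  1  1
So g(9) = 1.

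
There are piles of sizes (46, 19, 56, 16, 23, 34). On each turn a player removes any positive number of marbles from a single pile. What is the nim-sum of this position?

32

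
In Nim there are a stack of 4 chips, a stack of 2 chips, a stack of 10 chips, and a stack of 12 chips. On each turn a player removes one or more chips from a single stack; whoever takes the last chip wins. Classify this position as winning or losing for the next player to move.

Nim-sum: 4 XOR 2 XOR 10 XOR 12 = 0.
The nim-sum is 0, so this is a P-position: the player to move is in a losing position under optimal play.

Losing position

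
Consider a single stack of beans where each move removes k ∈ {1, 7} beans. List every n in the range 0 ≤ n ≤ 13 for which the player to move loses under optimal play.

0, 2, 4, 6, 8, 10, 12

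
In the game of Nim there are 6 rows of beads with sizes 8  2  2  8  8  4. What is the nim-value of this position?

12

Compute the nim-sum pairwise:
8 XOR 2 = 10
10 XOR 2 = 8
8 XOR 8 = 0
0 XOR 8 = 8
8 XOR 4 = 12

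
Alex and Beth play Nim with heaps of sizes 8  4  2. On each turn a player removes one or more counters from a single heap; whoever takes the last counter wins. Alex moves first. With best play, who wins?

Alex wins

Nim-sum: 8 ^ 4 ^ 2 = 14.
The nim-sum is 14 ≠ 0, so this is an N-position: the player to move can win; Alex has a winning move.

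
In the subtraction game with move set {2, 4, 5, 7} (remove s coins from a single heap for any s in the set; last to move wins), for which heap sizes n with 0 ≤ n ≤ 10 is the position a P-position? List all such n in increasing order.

Grundy values for subtraction set {2, 4, 5, 7}:
k:     0  1  2  3  4  5  6  7  8  9 10
g(k):  0  0  1  1  2  2  3  3  4  0  0
The P-positions (g = 0) in 0..10 are 0, 1, 9, 10.

0, 1, 9, 10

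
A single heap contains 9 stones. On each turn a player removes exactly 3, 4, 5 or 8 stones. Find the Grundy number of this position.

3

Compute g(0), g(1), … for moves {3, 4, 5, 8}:
k:     0  1  2  3  4  5  6  7  8  9
g(k):  0  0  0  1  1  1  2  2  2  3
So g(9) = 3.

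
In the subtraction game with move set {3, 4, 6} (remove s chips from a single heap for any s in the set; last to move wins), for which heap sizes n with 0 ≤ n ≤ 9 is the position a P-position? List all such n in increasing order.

0, 1, 2, 9

Grundy values for subtraction set {3, 4, 6}:
g(0) = mex{} = 0
g(1) = mex{} = 0
g(2) = mex{} = 0
g(3) = mex{0} = 1
g(4) = mex{0} = 1
g(5) = mex{0} = 1
g(6) = mex{0,1} = 2
g(7) = mex{0,1} = 2
g(8) = mex{0,1} = 2
g(9) = mex{1,2} = 0
The P-positions (g = 0) in 0..9 are 0, 1, 2, 9.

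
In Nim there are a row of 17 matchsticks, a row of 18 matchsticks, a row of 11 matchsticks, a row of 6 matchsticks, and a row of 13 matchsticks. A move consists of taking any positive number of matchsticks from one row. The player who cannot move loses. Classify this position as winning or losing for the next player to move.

Bitwise XOR of the heap sizes:
  10001  (17)
  10010  (18)
  01011  (11)
  00110  (6)
  01101  (13)
  -----
  00011  (3)
The nim-sum is 3 ≠ 0, so this is an N-position: the player to move can win.

Winning position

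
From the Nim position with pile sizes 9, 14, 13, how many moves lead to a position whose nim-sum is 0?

Compute the nim-sum pairwise:
9 ⊕ 14 = 7
7 ⊕ 13 = 10
The overall nim-sum is X = 10. A pile of size p has a winning move iff p XOR X < p (reduce it to p XOR X).
  9: 9 XOR 10 = 3 < 9 — winning move (to 3).
  14: 14 XOR 10 = 4 < 14 — winning move (to 4).
  13: 13 XOR 10 = 7 < 13 — winning move (to 7).
That gives 3 winning moves.

3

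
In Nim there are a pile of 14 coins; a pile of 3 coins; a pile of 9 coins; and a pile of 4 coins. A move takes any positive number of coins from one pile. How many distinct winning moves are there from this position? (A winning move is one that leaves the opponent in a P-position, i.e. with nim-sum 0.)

Bitwise XOR of the heap sizes:
  1110  (14)
  0011  (3)
  1001  (9)
  0100  (4)
  ----
  0000  (0)
The nim-sum is already 0, so every move leaves a nonzero nim-sum — there are no winning moves.

0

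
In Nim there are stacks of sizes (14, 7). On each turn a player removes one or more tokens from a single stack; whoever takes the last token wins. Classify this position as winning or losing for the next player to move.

In binary:
  1110  (14)
  0111  (7)
  ----
  1001  (9)
The nim-sum is 9 ≠ 0, so this is an N-position: the player to move can win.

Winning position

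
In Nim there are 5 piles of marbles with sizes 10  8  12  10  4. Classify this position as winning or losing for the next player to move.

Losing position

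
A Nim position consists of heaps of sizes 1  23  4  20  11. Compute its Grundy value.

13

In binary:
  00001  (1)
  10111  (23)
  00100  (4)
  10100  (20)
  01011  (11)
  -----
  01101  (13)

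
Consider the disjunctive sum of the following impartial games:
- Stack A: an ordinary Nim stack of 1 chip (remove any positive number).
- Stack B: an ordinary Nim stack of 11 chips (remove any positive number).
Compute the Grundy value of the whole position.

10

Stack A is a plain Nim stack of size 1, so its Grundy value is 1.
Stack B is a plain Nim stack of size 11, so its Grundy value is 11.
The value of a disjunctive sum is the nim-sum of the parts.
Combined value = 1 ⊕ 11 = 10.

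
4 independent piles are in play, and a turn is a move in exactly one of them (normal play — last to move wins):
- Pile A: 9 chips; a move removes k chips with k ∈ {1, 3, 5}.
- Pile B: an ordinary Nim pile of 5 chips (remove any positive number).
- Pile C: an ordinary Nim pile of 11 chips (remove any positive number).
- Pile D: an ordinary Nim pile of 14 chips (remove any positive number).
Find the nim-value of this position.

Grundy values for pile A (subtraction set {1, 3, 5}):
k:     0  1  2  3  4  5  6  7  8  9
g(k):  0  1  0  1  0  1  0  1  0  1
So g(9) = 1.
Pile B is a plain Nim pile of size 5, so its Grundy value is 5.
Pile C is a plain Nim pile of size 11, so its Grundy value is 11.
Pile D is a plain Nim pile of size 14, so its Grundy value is 14.
By the Sprague-Grundy theorem, the Grundy value of a sum of independent games is the XOR of the component values.
Combined value = 1 ⊕ 5 ⊕ 11 ⊕ 14 = 1.

1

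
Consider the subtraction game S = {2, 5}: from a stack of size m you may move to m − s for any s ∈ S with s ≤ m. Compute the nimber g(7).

Build the Grundy sequence with g(k) = mex{g(k−s) : s ∈ {2, 5}, s ≤ k}:
g(0) = mex{} = 0
g(1) = mex{} = 0
g(2) = mex{0} = 1
g(3) = mex{0} = 1
g(4) = mex{1} = 0
g(5) = mex{0,1} = 2
g(6) = mex{0} = 1
g(7) = mex{1,2} = 0
So g(7) = 0.

0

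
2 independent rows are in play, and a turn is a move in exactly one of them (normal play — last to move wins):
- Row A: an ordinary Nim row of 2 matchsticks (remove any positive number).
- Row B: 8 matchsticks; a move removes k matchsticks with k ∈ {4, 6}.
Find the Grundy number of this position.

0

Row A is a plain Nim row of size 2, so its Grundy value is 2.
For row B, compute g(0), g(1), … with moves {4, 6}:
k:     0  1  2  3  4  5  6  7  8
g(k):  0  0  0  0  1  1  1  1  2
So g(8) = 2.
The value of a disjunctive sum is the nim-sum of the parts.
Combined value = 2 ⊕ 2 = 0.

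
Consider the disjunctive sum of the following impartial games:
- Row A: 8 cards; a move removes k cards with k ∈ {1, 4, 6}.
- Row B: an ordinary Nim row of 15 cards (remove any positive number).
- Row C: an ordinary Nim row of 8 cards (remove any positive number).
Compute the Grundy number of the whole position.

Grundy values for row A (subtraction set {1, 4, 6}):
k:     0  1  2  3  4  5  6  7  8
g(k):  0  1  0  1  2  0  1  0  1
So g(8) = 1.
Row B is a plain Nim row of size 15, so its Grundy value is 15.
Row C is a plain Nim row of size 8, so its Grundy value is 8.
By the Sprague-Grundy theorem, the Grundy value of a sum of independent games is the XOR of the component values.
Combined value = 1 XOR 15 XOR 8 = 6.

6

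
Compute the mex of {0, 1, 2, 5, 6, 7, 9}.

3

The values 0, 1, 2 are all present; 3 is the first non-negative integer missing from the set.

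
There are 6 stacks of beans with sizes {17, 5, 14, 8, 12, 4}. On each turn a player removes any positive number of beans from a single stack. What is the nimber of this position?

26

Nim-sum: 17 ^ 5 ^ 14 ^ 8 ^ 12 ^ 4 = 26.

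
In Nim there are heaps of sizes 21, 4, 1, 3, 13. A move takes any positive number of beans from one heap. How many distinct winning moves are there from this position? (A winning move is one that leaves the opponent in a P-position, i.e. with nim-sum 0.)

1

Bitwise XOR of the heap sizes:
  10101  (21)
  00100  (4)
  00001  (1)
  00011  (3)
  01101  (13)
  -----
  11110  (30)
The overall nim-sum is X = 30. A heap of size p has a winning move iff p XOR X < p (reduce it to p XOR X).
  21: 21 XOR 30 = 11 < 21 — winning move (to 11).
  4: 4 XOR 30 = 26 ≥ 4 — no move.
  1: 1 XOR 30 = 31 ≥ 1 — no move.
  3: 3 XOR 30 = 29 ≥ 3 — no move.
  13: 13 XOR 30 = 19 ≥ 13 — no move.
That gives 1 winning move.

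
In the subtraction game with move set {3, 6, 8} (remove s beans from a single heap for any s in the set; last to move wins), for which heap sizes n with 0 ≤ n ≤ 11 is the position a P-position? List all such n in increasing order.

Grundy values for subtraction set {3, 6, 8}:
g(0) = mex{} = 0
g(1) = mex{} = 0
g(2) = mex{} = 0
g(3) = mex{0} = 1
g(4) = mex{0} = 1
g(5) = mex{0} = 1
g(6) = mex{0,1} = 2
g(7) = mex{0,1} = 2
g(8) = mex{0,1} = 2
g(9) = mex{0,1,2} = 3
g(10) = mex{0,1,2} = 3
g(11) = mex{1,2} = 0
The P-positions (g = 0) in 0..11 are 0, 1, 2, 11.

0, 1, 2, 11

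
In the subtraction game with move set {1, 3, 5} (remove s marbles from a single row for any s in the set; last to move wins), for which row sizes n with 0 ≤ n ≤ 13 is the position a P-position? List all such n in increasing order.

0, 2, 4, 6, 8, 10, 12

Grundy values for subtraction set {1, 3, 5}:
k:     0  1  2  3  4  5  6  7  8  9 10 11 12 13
g(k):  0  1  0  1  0  1  0  1  0  1  0  1  0  1
The P-positions (g = 0) in 0..13 are 0, 2, 4, 6, 8, 10, 12.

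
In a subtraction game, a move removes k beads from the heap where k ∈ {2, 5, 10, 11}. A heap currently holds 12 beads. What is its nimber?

2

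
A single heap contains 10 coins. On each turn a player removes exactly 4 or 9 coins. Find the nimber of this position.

Grundy values for subtraction set {4, 9}:
g(0) = mex{} = 0
g(1) = mex{} = 0
g(2) = mex{} = 0
g(3) = mex{} = 0
g(4) = mex{0} = 1
g(5) = mex{0} = 1
g(6) = mex{0} = 1
g(7) = mex{0} = 1
g(8) = mex{1} = 0
g(9) = mex{0,1} = 2
g(10) = mex{0,1} = 2
So g(10) = 2.

2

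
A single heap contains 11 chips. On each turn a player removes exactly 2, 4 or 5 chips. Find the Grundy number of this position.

Build the Grundy sequence with g(k) = mex{g(k−s) : s ∈ {2, 4, 5}, s ≤ k}:
g(0) = mex{} = 0
g(1) = mex{} = 0
g(2) = mex{0} = 1
g(3) = mex{0} = 1
g(4) = mex{0,1} = 2
g(5) = mex{0,1} = 2
g(6) = mex{0,1,2} = 3
g(7) = mex{1,2} = 0
g(8) = mex{1,2,3} = 0
g(9) = mex{0,2} = 1
g(10) = mex{0,2,3} = 1
g(11) = mex{0,1,3} = 2
So g(11) = 2.

2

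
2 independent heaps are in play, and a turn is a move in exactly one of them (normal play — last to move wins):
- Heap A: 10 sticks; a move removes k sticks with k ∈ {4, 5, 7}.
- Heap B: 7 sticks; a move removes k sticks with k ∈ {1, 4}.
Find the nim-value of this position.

2

Build the Grundy sequence for heap A with g(k) = mex{g(k−s) : s ∈ {4, 5, 7}, s ≤ k}:
g(0) = mex{} = 0
g(1) = mex{} = 0
g(2) = mex{} = 0
g(3) = mex{} = 0
g(4) = mex{0} = 1
g(5) = mex{0} = 1
g(6) = mex{0} = 1
g(7) = mex{0} = 1
g(8) = mex{0,1} = 2
g(9) = mex{0,1} = 2
g(10) = mex{0,1} = 2
So g(10) = 2.
Grundy values for heap B (subtraction set {1, 4}):
g(0) = mex{} = 0
g(1) = mex{0} = 1
g(2) = mex{1} = 0
g(3) = mex{0} = 1
g(4) = mex{0,1} = 2
g(5) = mex{1,2} = 0
g(6) = mex{0} = 1
g(7) = mex{1} = 0
So g(7) = 0.
The value of a disjunctive sum is the nim-sum of the parts.
Combined value = 2 XOR 0 = 2.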